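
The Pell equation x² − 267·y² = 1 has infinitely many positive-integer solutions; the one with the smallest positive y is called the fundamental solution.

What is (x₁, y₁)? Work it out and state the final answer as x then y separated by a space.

[16; 2,1,15,1,2,32] for √267; ℓ=6 ⇒ convergent index 5
k=0  a_k=16  p_k/q_k = 16/1
k=1  a_k=2  p_k/q_k = 33/2
…
k=4  a_k=1  p_k/q_k = 817/50
k=5  a_k=2  p_k/q_k = 2402/147
(x₁, y₁) = (2402, 147);  2402² − 267·147² = 1 ✓

2402 147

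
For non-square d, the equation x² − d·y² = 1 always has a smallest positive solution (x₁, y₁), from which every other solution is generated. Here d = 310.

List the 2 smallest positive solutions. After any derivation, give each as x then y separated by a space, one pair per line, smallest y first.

√310 = [17; 1,1,1,1,5,…,1,1,34, …], period ℓ=16 (even) → k=15
k=0  a_k=17  p_k/q_k = 17/1
…
k=3  a_k=1  p_k/q_k = 53/3
…
k=7  a_k=1  p_k/q_k = 2060/117
…
k=10  a_k=3  p_k/q_k = 28928/1643
…
k=12  a_k=1  p_k/q_k = 181315/10298
…
k=14  a_k=1  p_k/q_k = 515017/29251
k=15  a_k=1  p_k/q_k = 848719/48204
fundamental: x₁=848719, y₁=48204  (since 720323940961 − 310·2323625616 = 1)
n=2: (848719,48204)∘(848719,48204) = (848719·848719+310·48204·48204, 848719·48204+48204·848719) = (1440647881921,81823301352)

848719 48204
1440647881921 81823301352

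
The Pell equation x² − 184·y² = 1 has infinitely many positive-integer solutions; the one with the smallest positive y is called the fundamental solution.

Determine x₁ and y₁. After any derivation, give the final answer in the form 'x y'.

24335 1794

[13; 1,1,3,2,1,2,1,2,3,1,1,26] for √184; ℓ=12 ⇒ convergent index 11
i=0: a=13 ⇒ p=13, q=1
i=1: a=1 ⇒ p=14, q=1
…
i=4: a=2 ⇒ p=217, q=16
i=5: a=1 ⇒ p=312, q=23
i=6: a=2 ⇒ p=841, q=62
i=7: a=1 ⇒ p=1153, q=85
i=8: a=2 ⇒ p=3147, q=232
i=9: a=3 ⇒ p=10594, q=781
i=10: a=1 ⇒ p=13741, q=1013
i=11: a=1 ⇒ p=24335, q=1794
→ (24335, 1794).  Check: 24335²=592192225, 184·1794²=592192224, difference 1.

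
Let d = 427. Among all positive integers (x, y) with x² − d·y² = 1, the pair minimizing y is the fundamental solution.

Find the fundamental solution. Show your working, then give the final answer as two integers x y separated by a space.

[20; 1,1,1,40] for √427; ℓ=4 ⇒ convergent index 3
i=0: a=20 ⇒ p=20, q=1
…
i=2: a=1 ⇒ p=41, q=2
i=3: a=1 ⇒ p=62, q=3
→ (62, 3).  Check: 62²=3844, 427·3²=3843, difference 1.

62 3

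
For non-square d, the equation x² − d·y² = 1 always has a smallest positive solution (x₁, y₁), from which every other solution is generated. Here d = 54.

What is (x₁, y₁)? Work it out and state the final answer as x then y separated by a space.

485 66

√54 = [7; 2,1,6,1,2,14, …], period ℓ=6 (even) → k=5
k=0  a_k=7  p_k/q_k = 7/1
…
k=2  a_k=1  p_k/q_k = 22/3
…
k=4  a_k=1  p_k/q_k = 169/23
k=5  a_k=2  p_k/q_k = 485/66
(x₁, y₁) = (485, 66);  485² − 54·66² = 1 ✓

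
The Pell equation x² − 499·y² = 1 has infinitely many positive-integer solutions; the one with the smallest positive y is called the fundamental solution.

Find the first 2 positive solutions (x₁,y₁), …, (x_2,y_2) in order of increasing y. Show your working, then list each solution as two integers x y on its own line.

4490 201
40320199 1804980

d=499: √d = [22; 2,1,21,1,2,44] (ℓ=6, even), read p_5/q_5
a_0=22:  p_0=22·1+0=22,  q_0=22·0+1=1
a_1=2:  p_1=2·22+1=45,  q_1=2·1+0=2
a_2=1:  p_2=1·45+22=67,  q_2=1·2+1=3
a_3=21:  p_3=21·67+45=1452,  q_3=21·3+2=65
a_4=1:  p_4=1·1452+67=1519,  q_4=1·65+3=68
a_5=2:  p_5=2·1519+1452=4490,  q_5=2·68+65=201
fundamental: x₁=4490, y₁=201  (since 20160100 − 499·40401 = 1)
(x_2, y_2) = (4490·4490 + 499·201·201, 4490·201 + 201·4490) = (40320199, 1804980)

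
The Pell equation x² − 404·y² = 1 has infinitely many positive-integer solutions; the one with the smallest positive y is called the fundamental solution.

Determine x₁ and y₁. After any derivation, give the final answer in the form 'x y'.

201 10

[20; 10,40] for √404; ℓ=2 ⇒ convergent index 1
a_0=20:  p_0=20·1+0=20,  q_0=20·0+1=1
a_1=10:  p_1=10·20+1=201,  q_1=10·1+0=10
→ (201, 10).  Check: 201²=40401, 404·10²=40400, difference 1.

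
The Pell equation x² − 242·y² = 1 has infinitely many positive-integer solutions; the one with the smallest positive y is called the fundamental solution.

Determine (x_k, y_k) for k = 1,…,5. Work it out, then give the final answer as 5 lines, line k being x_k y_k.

√242 = [15; 1,1,3,1,14,1,3,1,1,30, …], period ℓ=10 (even) → k=9
i=0: a=15 ⇒ p=15, q=1
i=1: a=1 ⇒ p=16, q=1
i=2: a=1 ⇒ p=31, q=2
…
i=4: a=1 ⇒ p=140, q=9
…
i=7: a=3 ⇒ p=8696, q=559
i=8: a=1 ⇒ p=10905, q=701
i=9: a=1 ⇒ p=19601, q=1260
→ (19601, 1260).  Check: 19601²=384199201, 242·1260²=384199200, difference 1.
(x_2, y_2) = (19601·19601 + 242·1260·1260, 19601·1260 + 1260·19601) = (768398401, 49394520)
(x_3, y_3) = (19601·768398401 + 242·1260·49394520, 19601·49394520 + 1260·768398401) = (30122754096401, 1936363971780)
(x_4, y_4) = (19601·30122754096401 + 242·1260·1936363971780, 19601·1936363971780 + 1260·30122754096401) = (1180872205318713601, 75909340372325040)
(x_5, y_5) = (19601·1180872205318713601 + 242·1260·75909340372325040, 19601·75909340372325040 + 1260·1180872205318713601) = (46292552162781456490001, 2975797959339522246300)

19601 1260
768398401 49394520
30122754096401 1936363971780
1180872205318713601 75909340372325040
46292552162781456490001 2975797959339522246300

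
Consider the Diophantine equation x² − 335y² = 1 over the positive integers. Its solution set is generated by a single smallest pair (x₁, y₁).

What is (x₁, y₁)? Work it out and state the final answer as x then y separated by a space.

604 33

√335 = [18; 3,3,3,36, …], period ℓ=4 (even) → k=3
step 0: (18, 1)  from 18·(1,0) + (0,1)
step 1: (55, 3)  from 3·(18,1) + (1,0)
step 2: (183, 10)  from 3·(55,3) + (18,1)
step 3: (604, 33)  from 3·(183,10) + (55,3)
fundamental: x₁=604, y₁=33  (since 364816 − 335·1089 = 1)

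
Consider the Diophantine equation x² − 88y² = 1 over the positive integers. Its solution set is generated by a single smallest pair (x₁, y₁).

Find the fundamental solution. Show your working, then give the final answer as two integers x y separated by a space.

√88 = [9; 2,1,1,1,2,18, …], period ℓ=6 (even) → k=5
k=0  a_k=9  p_k/q_k = 9/1
…
k=2  a_k=1  p_k/q_k = 28/3
k=3  a_k=1  p_k/q_k = 47/5
k=4  a_k=1  p_k/q_k = 75/8
k=5  a_k=2  p_k/q_k = 197/21
→ (197, 21).  Check: 197²=38809, 88·21²=38808, difference 1.

197 21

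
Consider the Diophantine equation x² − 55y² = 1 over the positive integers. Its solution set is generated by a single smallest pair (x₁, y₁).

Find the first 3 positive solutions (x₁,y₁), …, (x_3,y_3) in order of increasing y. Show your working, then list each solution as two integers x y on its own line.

89 12
15841 2136
2819609 380196

√55 → a₀=7, period (2,2,2,14); ℓ=4 even so k=3
k=0  a_k=7  p_k/q_k = 7/1
k=1  a_k=2  p_k/q_k = 15/2
k=2  a_k=2  p_k/q_k = 37/5
k=3  a_k=2  p_k/q_k = 89/12
fundamental: x₁=89, y₁=12  (since 7921 − 55·144 = 1)
(89+12√55)^2 = 15841 + 2136√55
(89+12√55)^3 = 2819609 + 380196√55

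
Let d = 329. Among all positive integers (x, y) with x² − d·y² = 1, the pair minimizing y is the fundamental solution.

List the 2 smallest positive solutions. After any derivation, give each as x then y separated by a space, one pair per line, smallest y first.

2376415 131016
11294696504449 622696775280

[18; 7,4,2,1,1,4,1,1,2,4,7,36] for √329; ℓ=12 ⇒ convergent index 11
k=0  a_k=18  p_k/q_k = 18/1
k=1  a_k=7  p_k/q_k = 127/7
k=2  a_k=4  p_k/q_k = 526/29
k=3  a_k=2  p_k/q_k = 1179/65
k=4  a_k=1  p_k/q_k = 1705/94
k=5  a_k=1  p_k/q_k = 2884/159
k=6  a_k=4  p_k/q_k = 13241/730
k=7  a_k=1  p_k/q_k = 16125/889
k=8  a_k=1  p_k/q_k = 29366/1619
k=9  a_k=2  p_k/q_k = 74857/4127
k=10  a_k=4  p_k/q_k = 328794/18127
k=11  a_k=7  p_k/q_k = 2376415/131016
(x₁, y₁) = (2376415, 131016);  2376415² − 329·131016² = 1 ✓
(2376415+131016√329)^2 = 11294696504449 + 622696775280√329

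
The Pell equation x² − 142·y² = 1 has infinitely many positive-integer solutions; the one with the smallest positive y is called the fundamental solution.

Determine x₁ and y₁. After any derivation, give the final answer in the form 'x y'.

d=142: √d = [11; 1,10,1,22] (ℓ=4, even), read p_3/q_3
step 0: (11, 1)  from 11·(1,0) + (0,1)
…
step 2: (131, 11)  from 10·(12,1) + (11,1)
step 3: (143, 12)  from 1·(131,11) + (12,1)
fundamental: x₁=143, y₁=12  (since 20449 − 142·144 = 1)

143 12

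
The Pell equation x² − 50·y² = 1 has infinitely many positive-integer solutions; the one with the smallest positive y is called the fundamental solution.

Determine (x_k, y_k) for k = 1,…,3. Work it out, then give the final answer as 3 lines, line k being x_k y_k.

99 14
19601 2772
3880899 548842

[7; 14] for √50; ℓ=1 ⇒ convergent index 1
i=0: a=7 ⇒ p=7, q=1
i=1: a=14 ⇒ p=99, q=14
→ (99, 14).  Check: 99²=9801, 50·14²=9800, difference 1.
(x_2, y_2) = (99·99 + 50·14·14, 99·14 + 14·99) = (19601, 2772)
(x_3, y_3) = (99·19601 + 50·14·2772, 99·2772 + 14·19601) = (3880899, 548842)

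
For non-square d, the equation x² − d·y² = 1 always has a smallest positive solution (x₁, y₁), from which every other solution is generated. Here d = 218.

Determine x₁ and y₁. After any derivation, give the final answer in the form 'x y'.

[14; 1,3,3,1,28] for √218; ℓ=5 ⇒ convergent index 9
a_0=14:  p_0=14·1+0=14,  q_0=14·0+1=1
…
a_4=1:  p_4=1·192+59=251,  q_4=1·13+4=17
a_5=28:  p_5=28·251+192=7220,  q_5=28·17+13=489
a_6=1:  p_6=1·7220+251=7471,  q_6=1·489+17=506
…
a_8=3:  p_8=3·29633+7471=96370,  q_8=3·2007+506=6527
a_9=1:  p_9=1·96370+29633=126003,  q_9=1·6527+2007=8534
fundamental: x₁=126003, y₁=8534  (since 15876756009 − 218·72829156 = 1)

126003 8534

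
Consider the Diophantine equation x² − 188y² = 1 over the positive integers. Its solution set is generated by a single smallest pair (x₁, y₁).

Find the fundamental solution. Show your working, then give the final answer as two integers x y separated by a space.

√188 → a₀=13, period (1,2,2,6,2,2,1,26); ℓ=8 even so k=7
step 0: (13, 1)  from 13·(1,0) + (0,1)
step 1: (14, 1)  from 1·(13,1) + (1,0)
step 2: (41, 3)  from 2·(14,1) + (13,1)
step 3: (96, 7)  from 2·(41,3) + (14,1)
step 4: (617, 45)  from 6·(96,7) + (41,3)
step 5: (1330, 97)  from 2·(617,45) + (96,7)
step 6: (3277, 239)  from 2·(1330,97) + (617,45)
step 7: (4607, 336)  from 1·(3277,239) + (1330,97)
fundamental: x₁=4607, y₁=336  (since 21224449 − 188·112896 = 1)

4607 336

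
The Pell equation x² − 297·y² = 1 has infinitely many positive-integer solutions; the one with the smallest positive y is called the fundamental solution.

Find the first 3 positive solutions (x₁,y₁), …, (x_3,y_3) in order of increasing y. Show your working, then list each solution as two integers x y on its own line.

48599 2820
4723725601 274098360
459136680917399 26641812392460

[17; 4,3,1,1,2,1,1,3,4,34] for √297; ℓ=10 ⇒ convergent index 9
step 0: (17, 1)  from 17·(1,0) + (0,1)
…
step 4: (517, 30)  from 1·(293,17) + (224,13)
step 5: (1327, 77)  from 2·(517,30) + (293,17)
…
step 8: (11357, 659)  from 3·(3171,184) + (1844,107)
step 9: (48599, 2820)  from 4·(11357,659) + (3171,184)
→ (48599, 2820).  Check: 48599²=2361862801, 297·2820²=2361862800, difference 1.
(48599+2820√297)^2 = 4723725601 + 274098360√297
(48599+2820√297)^3 = 459136680917399 + 26641812392460√297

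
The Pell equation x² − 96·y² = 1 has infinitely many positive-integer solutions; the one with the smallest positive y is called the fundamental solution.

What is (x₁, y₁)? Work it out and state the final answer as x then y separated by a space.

d=96: √d = [9; 1,3,1,18] (ℓ=4, even), read p_3/q_3
step 0: (9, 1)  from 9·(1,0) + (0,1)
…
step 2: (39, 4)  from 3·(10,1) + (9,1)
step 3: (49, 5)  from 1·(39,4) + (10,1)
→ (49, 5).  Check: 49²=2401, 96·5²=2400, difference 1.

49 5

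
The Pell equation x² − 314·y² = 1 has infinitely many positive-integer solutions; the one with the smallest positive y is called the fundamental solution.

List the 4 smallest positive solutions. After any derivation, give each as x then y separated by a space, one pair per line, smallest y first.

√314 = [17; 1,2,1,1,2,1,34, …], period ℓ=7 (odd) → k=13
a_0=17:  p_0=17·1+0=17,  q_0=17·0+1=1
…
a_7=34:  p_7=34·443+319=15381,  q_7=34·25+18=868
…
a_9=2:  p_9=2·15824+15381=47029,  q_9=2·893+868=2654
…
a_12=2:  p_12=2·109882+62853=282617,  q_12=2·6201+3547=15949
a_13=1:  p_13=1·282617+109882=392499,  q_13=1·15949+6201=22150
(x₁, y₁) = (392499, 22150);  392499² − 314·22150² = 1 ✓
(392499+22150√314)^2 = 308110930001 + 17387705700√314
(392499+22150√314)^3 = 241866463828532499 + 13649314199066450√314
(392499+22150√314)^4 = 189864690372162243720001 + 10714684347621377411400√314

392499 22150
308110930001 17387705700
241866463828532499 13649314199066450
189864690372162243720001 10714684347621377411400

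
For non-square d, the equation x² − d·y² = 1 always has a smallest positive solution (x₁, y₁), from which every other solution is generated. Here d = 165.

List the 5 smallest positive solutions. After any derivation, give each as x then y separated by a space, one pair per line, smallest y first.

d=165: √d = [12; 1,5,2,5,1,24] (ℓ=6, even), read p_5/q_5
k=0  a_k=12  p_k/q_k = 12/1
k=1  a_k=1  p_k/q_k = 13/1
…
k=3  a_k=2  p_k/q_k = 167/13
k=4  a_k=5  p_k/q_k = 912/71
k=5  a_k=1  p_k/q_k = 1079/84
fundamental: x₁=1079, y₁=84  (since 1164241 − 165·7056 = 1)
k=2:  x_2 = 1079·1079+165·84·84 = 2328481,  y_2 = 1079·84+84·1079 = 181272
k=3:  x_3 = 1079·2328481+165·84·181272 = 5024860919,  y_3 = 1079·181272+84·2328481 = 391184892
k=4:  x_4 = 1079·5024860919+165·84·391184892 = 10843647534721,  y_4 = 1079·391184892+84·5024860919 = 844176815664
k=5:  x_5 = 1079·10843647534721+165·84·844176815664 = 23400586355066999,  y_5 = 1079·844176815664+84·10843647534721 = 1821733177018020

1079 84
2328481 181272
5024860919 391184892
10843647534721 844176815664
23400586355066999 1821733177018020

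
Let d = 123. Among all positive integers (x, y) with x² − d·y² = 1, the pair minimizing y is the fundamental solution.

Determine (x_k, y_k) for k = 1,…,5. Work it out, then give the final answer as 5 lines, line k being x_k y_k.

d=123: √d = [11; 11,22] (ℓ=2, even), read p_1/q_1
step 0: (11, 1)  from 11·(1,0) + (0,1)
step 1: (122, 11)  from 11·(11,1) + (1,0)
fundamental: x₁=122, y₁=11  (since 14884 − 123·121 = 1)
(122+11√123)^2 = 29767 + 2684√123
(122+11√123)^3 = 7263026 + 654885√123
(122+11√123)^4 = 1772148577 + 159789256√123
(122+11√123)^5 = 432396989762 + 38987923579√123

122 11
29767 2684
7263026 654885
1772148577 159789256
432396989762 38987923579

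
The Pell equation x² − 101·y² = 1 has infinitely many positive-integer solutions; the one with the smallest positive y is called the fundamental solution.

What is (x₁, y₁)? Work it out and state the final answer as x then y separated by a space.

√101 → a₀=10, period (20); ℓ=1 odd so k=1
i=0: a=10 ⇒ p=10, q=1
i=1: a=20 ⇒ p=201, q=20
fundamental: x₁=201, y₁=20  (since 40401 − 101·400 = 1)

201 20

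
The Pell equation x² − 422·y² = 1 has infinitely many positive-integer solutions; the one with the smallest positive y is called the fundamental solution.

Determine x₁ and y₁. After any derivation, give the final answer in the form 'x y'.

√422 → a₀=20, period (1,1,5,2,1,…,1,1,40); ℓ=14 even so k=13
k=0  a_k=20  p_k/q_k = 20/1
…
k=2  a_k=1  p_k/q_k = 41/2
k=3  a_k=5  p_k/q_k = 226/11
…
k=6  a_k=3  p_k/q_k = 2650/129
k=7  a_k=20  p_k/q_k = 53719/2615
k=8  a_k=3  p_k/q_k = 163807/7974
…
k=10  a_k=2  p_k/q_k = 598859/29152
k=11  a_k=5  p_k/q_k = 3211821/156349
k=12  a_k=1  p_k/q_k = 3810680/185501
k=13  a_k=1  p_k/q_k = 7022501/341850
(x₁, y₁) = (7022501, 341850);  7022501² − 422·341850² = 1 ✓

7022501 341850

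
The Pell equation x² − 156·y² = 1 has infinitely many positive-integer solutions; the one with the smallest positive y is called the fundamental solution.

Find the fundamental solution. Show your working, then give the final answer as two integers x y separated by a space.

25 2

√156 → a₀=12, period (2,24); ℓ=2 even so k=1
a_0=12:  p_0=12·1+0=12,  q_0=12·0+1=1
a_1=2:  p_1=2·12+1=25,  q_1=2·1+0=2
fundamental: x₁=25, y₁=2  (since 625 − 156·4 = 1)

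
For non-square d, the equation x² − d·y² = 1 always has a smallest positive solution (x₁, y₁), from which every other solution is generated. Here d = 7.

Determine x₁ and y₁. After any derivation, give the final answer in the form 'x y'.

8 3

[2; 1,1,1,4] for √7; ℓ=4 ⇒ convergent index 3
a_0=2:  p_0=2·1+0=2,  q_0=2·0+1=1
a_1=1:  p_1=1·2+1=3,  q_1=1·1+0=1
a_2=1:  p_2=1·3+2=5,  q_2=1·1+1=2
a_3=1:  p_3=1·5+3=8,  q_3=1·2+1=3
→ (8, 3).  Check: 8²=64, 7·3²=63, difference 1.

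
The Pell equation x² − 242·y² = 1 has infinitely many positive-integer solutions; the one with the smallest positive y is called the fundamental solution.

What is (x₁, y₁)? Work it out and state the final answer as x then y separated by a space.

19601 1260

√242 = [15; 1,1,3,1,14,1,3,1,1,30, …], period ℓ=10 (even) → k=9
step 0: (15, 1)  from 15·(1,0) + (0,1)
…
step 3: (109, 7)  from 3·(31,2) + (16,1)
step 4: (140, 9)  from 1·(109,7) + (31,2)
…
step 7: (8696, 559)  from 3·(2209,142) + (2069,133)
step 8: (10905, 701)  from 1·(8696,559) + (2209,142)
step 9: (19601, 1260)  from 1·(10905,701) + (8696,559)
fundamental: x₁=19601, y₁=1260  (since 384199201 − 242·1587600 = 1)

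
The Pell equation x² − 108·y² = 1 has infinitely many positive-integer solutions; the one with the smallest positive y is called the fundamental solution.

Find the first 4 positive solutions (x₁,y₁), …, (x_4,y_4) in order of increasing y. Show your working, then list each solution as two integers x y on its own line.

1351 130
3650401 351260
9863382151 949104390
26650854921601 2564479710520

√108 → a₀=10, period (2,1,1,4,1,1,2,20); ℓ=8 even so k=7
k=0  a_k=10  p_k/q_k = 10/1
k=1  a_k=2  p_k/q_k = 21/2
…
k=3  a_k=1  p_k/q_k = 52/5
k=4  a_k=4  p_k/q_k = 239/23
k=5  a_k=1  p_k/q_k = 291/28
k=6  a_k=1  p_k/q_k = 530/51
k=7  a_k=2  p_k/q_k = 1351/130
fundamental: x₁=1351, y₁=130  (since 1825201 − 108·16900 = 1)
k=2:  x_2 = 1351·1351+108·130·130 = 3650401,  y_2 = 1351·130+130·1351 = 351260
k=3:  x_3 = 1351·3650401+108·130·351260 = 9863382151,  y_3 = 1351·351260+130·3650401 = 949104390
k=4:  x_4 = 1351·9863382151+108·130·949104390 = 26650854921601,  y_4 = 1351·949104390+130·9863382151 = 2564479710520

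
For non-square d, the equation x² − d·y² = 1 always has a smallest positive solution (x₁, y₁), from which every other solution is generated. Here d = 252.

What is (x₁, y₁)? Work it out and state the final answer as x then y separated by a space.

127 8

√252 = [15; 1,6,1,30, …], period ℓ=4 (even) → k=3
step 0: (15, 1)  from 15·(1,0) + (0,1)
…
step 2: (111, 7)  from 6·(16,1) + (15,1)
step 3: (127, 8)  from 1·(111,7) + (16,1)
(x₁, y₁) = (127, 8);  127² − 252·8² = 1 ✓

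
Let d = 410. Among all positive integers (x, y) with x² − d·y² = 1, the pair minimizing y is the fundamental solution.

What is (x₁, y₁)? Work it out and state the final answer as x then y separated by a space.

81 4

√410 = [20; 4,40, …], period ℓ=2 (even) → k=1
i=0: a=20 ⇒ p=20, q=1
i=1: a=4 ⇒ p=81, q=4
fundamental: x₁=81, y₁=4  (since 6561 − 410·16 = 1)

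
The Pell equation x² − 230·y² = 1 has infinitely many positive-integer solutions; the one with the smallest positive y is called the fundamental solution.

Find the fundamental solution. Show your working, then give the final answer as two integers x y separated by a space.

91 6

√230 = [15; 6,30, …], period ℓ=2 (even) → k=1
a_0=15:  p_0=15·1+0=15,  q_0=15·0+1=1
a_1=6:  p_1=6·15+1=91,  q_1=6·1+0=6
→ (91, 6).  Check: 91²=8281, 230·6²=8280, difference 1.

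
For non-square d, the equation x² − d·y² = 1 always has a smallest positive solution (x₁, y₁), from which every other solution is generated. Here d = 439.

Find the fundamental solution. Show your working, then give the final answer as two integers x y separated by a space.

d=439: √d = [20; 1,19,1,40] (ℓ=4, even), read p_3/q_3
step 0: (20, 1)  from 20·(1,0) + (0,1)
…
step 2: (419, 20)  from 19·(21,1) + (20,1)
step 3: (440, 21)  from 1·(419,20) + (21,1)
fundamental: x₁=440, y₁=21  (since 193600 − 439·441 = 1)

440 21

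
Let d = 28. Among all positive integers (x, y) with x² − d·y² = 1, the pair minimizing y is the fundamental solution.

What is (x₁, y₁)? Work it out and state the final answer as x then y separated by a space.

√28 = [5; 3,2,3,10, …], period ℓ=4 (even) → k=3
k=0  a_k=5  p_k/q_k = 5/1
k=1  a_k=3  p_k/q_k = 16/3
k=2  a_k=2  p_k/q_k = 37/7
k=3  a_k=3  p_k/q_k = 127/24
(x₁, y₁) = (127, 24);  127² − 28·24² = 1 ✓

127 24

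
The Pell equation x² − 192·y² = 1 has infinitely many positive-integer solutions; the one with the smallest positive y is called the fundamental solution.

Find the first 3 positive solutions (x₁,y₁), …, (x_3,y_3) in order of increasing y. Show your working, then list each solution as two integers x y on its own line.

97 7
18817 1358
3650401 263445

[13; 1,5,1,26] for √192; ℓ=4 ⇒ convergent index 3
a_0=13:  p_0=13·1+0=13,  q_0=13·0+1=1
a_1=1:  p_1=1·13+1=14,  q_1=1·1+0=1
a_2=5:  p_2=5·14+13=83,  q_2=5·1+1=6
a_3=1:  p_3=1·83+14=97,  q_3=1·6+1=7
fundamental: x₁=97, y₁=7  (since 9409 − 192·49 = 1)
n=2: (97,7)∘(97,7) = (97·97+192·7·7, 97·7+7·97) = (18817,1358)
n=3: (18817,1358)∘(97,7) = (97·18817+192·7·1358, 97·1358+7·18817) = (3650401,263445)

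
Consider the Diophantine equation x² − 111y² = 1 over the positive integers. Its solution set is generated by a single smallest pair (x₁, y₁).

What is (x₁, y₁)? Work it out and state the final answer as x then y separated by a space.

295 28

√111 → a₀=10, period (1,1,6,1,1,20); ℓ=6 even so k=5
step 0: (10, 1)  from 10·(1,0) + (0,1)
…
step 2: (21, 2)  from 1·(11,1) + (10,1)
step 3: (137, 13)  from 6·(21,2) + (11,1)
step 4: (158, 15)  from 1·(137,13) + (21,2)
step 5: (295, 28)  from 1·(158,15) + (137,13)
→ (295, 28).  Check: 295²=87025, 111·28²=87024, difference 1.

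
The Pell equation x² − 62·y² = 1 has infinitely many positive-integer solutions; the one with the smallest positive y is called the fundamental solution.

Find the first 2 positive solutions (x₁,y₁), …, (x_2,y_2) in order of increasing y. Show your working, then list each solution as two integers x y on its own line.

63 8
7937 1008

√62 → a₀=7, period (1,6,1,14); ℓ=4 even so k=3
i=0: a=7 ⇒ p=7, q=1
…
i=2: a=6 ⇒ p=55, q=7
i=3: a=1 ⇒ p=63, q=8
→ (63, 8).  Check: 63²=3969, 62·8²=3968, difference 1.
(x_2, y_2) = (63·63 + 62·8·8, 63·8 + 8·63) = (7937, 1008)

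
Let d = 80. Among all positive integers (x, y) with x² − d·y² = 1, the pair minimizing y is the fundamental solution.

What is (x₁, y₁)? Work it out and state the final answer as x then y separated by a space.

[8; 1,16] for √80; ℓ=2 ⇒ convergent index 1
step 0: (8, 1)  from 8·(1,0) + (0,1)
step 1: (9, 1)  from 1·(8,1) + (1,0)
→ (9, 1).  Check: 9²=81, 80·1²=80, difference 1.

9 1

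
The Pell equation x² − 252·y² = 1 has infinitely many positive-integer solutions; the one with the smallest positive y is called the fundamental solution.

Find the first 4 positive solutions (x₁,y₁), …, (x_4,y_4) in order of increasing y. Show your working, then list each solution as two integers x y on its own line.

127 8
32257 2032
8193151 516120
2081028097 131092448

√252 = [15; 1,6,1,30, …], period ℓ=4 (even) → k=3
a_0=15:  p_0=15·1+0=15,  q_0=15·0+1=1
…
a_2=6:  p_2=6·16+15=111,  q_2=6·1+1=7
a_3=1:  p_3=1·111+16=127,  q_3=1·7+1=8
→ (127, 8).  Check: 127²=16129, 252·8²=16128, difference 1.
n=2: (127,8)∘(127,8) = (127·127+252·8·8, 127·8+8·127) = (32257,2032)
n=3: (32257,2032)∘(127,8) = (127·32257+252·8·2032, 127·2032+8·32257) = (8193151,516120)
n=4: (8193151,516120)∘(127,8) = (127·8193151+252·8·516120, 127·516120+8·8193151) = (2081028097,131092448)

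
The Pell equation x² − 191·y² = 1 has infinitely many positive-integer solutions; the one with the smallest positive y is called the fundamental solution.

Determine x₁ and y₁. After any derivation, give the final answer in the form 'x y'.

√191 = [13; 1,4,1,1,3,…,4,1,26, …], period ℓ=16 (even) → k=15
step 0: (13, 1)  from 13·(1,0) + (0,1)
…
step 2: (69, 5)  from 4·(14,1) + (13,1)
…
step 4: (152, 11)  from 1·(83,6) + (69,5)
step 5: (539, 39)  from 3·(152,11) + (83,6)
…
step 7: (2999, 217)  from 2·(1230,89) + (539,39)
…
step 9: (83433, 6037)  from 2·(40217,2910) + (2999,217)
…
step 11: (704682, 50989)  from 3·(207083,14984) + (83433,6037)
…
step 14: (7377553, 533821)  from 4·(1616447,116962) + (911765,65973)
step 15: (8994000, 650783)  from 1·(7377553,533821) + (1616447,116962)
fundamental: x₁=8994000, y₁=650783  (since 80892036000000 − 191·423518513089 = 1)

8994000 650783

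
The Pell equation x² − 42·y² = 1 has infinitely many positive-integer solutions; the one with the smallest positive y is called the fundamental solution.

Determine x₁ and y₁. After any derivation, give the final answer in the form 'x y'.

13 2

d=42: √d = [6; 2,12] (ℓ=2, even), read p_1/q_1
i=0: a=6 ⇒ p=6, q=1
i=1: a=2 ⇒ p=13, q=2
→ (13, 2).  Check: 13²=169, 42·2²=168, difference 1.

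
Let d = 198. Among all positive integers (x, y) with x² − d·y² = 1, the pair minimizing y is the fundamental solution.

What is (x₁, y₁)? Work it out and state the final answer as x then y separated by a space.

√198 = [14; 14,28, …], period ℓ=2 (even) → k=1
i=0: a=14 ⇒ p=14, q=1
i=1: a=14 ⇒ p=197, q=14
→ (197, 14).  Check: 197²=38809, 198·14²=38808, difference 1.

197 14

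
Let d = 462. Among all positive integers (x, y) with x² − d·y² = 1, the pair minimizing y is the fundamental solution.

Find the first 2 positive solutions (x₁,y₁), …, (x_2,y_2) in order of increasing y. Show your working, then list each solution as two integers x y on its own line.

43 2
3697 172

√462 = [21; 2,42, …], period ℓ=2 (even) → k=1
k=0  a_k=21  p_k/q_k = 21/1
k=1  a_k=2  p_k/q_k = 43/2
fundamental: x₁=43, y₁=2  (since 1849 − 462·4 = 1)
k=2:  x_2 = 43·43+462·2·2 = 3697,  y_2 = 43·2+2·43 = 172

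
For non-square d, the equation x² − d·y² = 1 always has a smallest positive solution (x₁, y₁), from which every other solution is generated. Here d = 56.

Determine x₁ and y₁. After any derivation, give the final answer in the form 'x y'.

[7; 2,14] for √56; ℓ=2 ⇒ convergent index 1
i=0: a=7 ⇒ p=7, q=1
i=1: a=2 ⇒ p=15, q=2
(x₁, y₁) = (15, 2);  15² − 56·2² = 1 ✓

15 2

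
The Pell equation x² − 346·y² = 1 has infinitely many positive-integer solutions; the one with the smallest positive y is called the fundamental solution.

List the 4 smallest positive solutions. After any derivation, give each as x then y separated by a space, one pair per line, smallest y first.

√346 → a₀=18, period (1,1,1,1,36); ℓ=5 odd so k=9
k=0  a_k=18  p_k/q_k = 18/1
k=1  a_k=1  p_k/q_k = 19/1
k=2  a_k=1  p_k/q_k = 37/2
k=3  a_k=1  p_k/q_k = 56/3
k=4  a_k=1  p_k/q_k = 93/5
k=5  a_k=36  p_k/q_k = 3404/183
k=6  a_k=1  p_k/q_k = 3497/188
k=7  a_k=1  p_k/q_k = 6901/371
k=8  a_k=1  p_k/q_k = 10398/559
k=9  a_k=1  p_k/q_k = 17299/930
fundamental: x₁=17299, y₁=930  (since 299255401 − 346·864900 = 1)
(x_2, y_2) = (17299·17299 + 346·930·930, 17299·930 + 930·17299) = (598510801, 32176140)
(x_3, y_3) = (17299·598510801 + 346·930·32176140, 17299·32176140 + 930·598510801) = (20707276675699, 1113230090790)
(x_4, y_4) = (17299·20707276675699 + 346·930·1113230090790, 17299·1113230090790 + 930·20707276675699) = (716430357827323201, 38515534648976280)

17299 930
598510801 32176140
20707276675699 1113230090790
716430357827323201 38515534648976280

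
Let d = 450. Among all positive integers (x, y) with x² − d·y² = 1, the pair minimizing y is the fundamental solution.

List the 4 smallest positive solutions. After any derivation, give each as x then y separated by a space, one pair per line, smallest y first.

19601 924
768398401 36222648
30122754096401 1420000245972
1180872205318713601 55666849606371696

√450 = [21; 4,1,2,4,2,1,4,42, …], period ℓ=8 (even) → k=7
i=0: a=21 ⇒ p=21, q=1
…
i=4: a=4 ⇒ p=1294, q=61
…
i=6: a=1 ⇒ p=4179, q=197
i=7: a=4 ⇒ p=19601, q=924
→ (19601, 924).  Check: 19601²=384199201, 450·924²=384199200, difference 1.
k=2:  x_2 = 19601·19601+450·924·924 = 768398401,  y_2 = 19601·924+924·19601 = 36222648
k=3:  x_3 = 19601·768398401+450·924·36222648 = 30122754096401,  y_3 = 19601·36222648+924·768398401 = 1420000245972
k=4:  x_4 = 19601·30122754096401+450·924·1420000245972 = 1180872205318713601,  y_4 = 19601·1420000245972+924·30122754096401 = 55666849606371696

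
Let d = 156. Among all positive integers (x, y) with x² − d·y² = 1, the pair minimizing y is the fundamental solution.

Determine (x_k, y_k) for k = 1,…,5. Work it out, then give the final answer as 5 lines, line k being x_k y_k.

√156 = [12; 2,24, …], period ℓ=2 (even) → k=1
k=0  a_k=12  p_k/q_k = 12/1
k=1  a_k=2  p_k/q_k = 25/2
fundamental: x₁=25, y₁=2  (since 625 − 156·4 = 1)
n=2: (25,2)∘(25,2) = (25·25+156·2·2, 25·2+2·25) = (1249,100)
n=3: (1249,100)∘(25,2) = (25·1249+156·2·100, 25·100+2·1249) = (62425,4998)
n=4: (62425,4998)∘(25,2) = (25·62425+156·2·4998, 25·4998+2·62425) = (3120001,249800)
n=5: (3120001,249800)∘(25,2) = (25·3120001+156·2·249800, 25·249800+2·3120001) = (155937625,12485002)

25 2
1249 100
62425 4998
3120001 249800
155937625 12485002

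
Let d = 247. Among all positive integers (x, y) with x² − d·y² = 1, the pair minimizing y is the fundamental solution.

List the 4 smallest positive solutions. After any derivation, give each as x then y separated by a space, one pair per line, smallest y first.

85292 5427
14549450527 925759368
2481903468612476 157919736025485
423373021275241155457 26938580249245573872

√247 = [15; 1,2,1,1,9,1,9,1,1,2,1,30, …], period ℓ=12 (even) → k=11
k=0  a_k=15  p_k/q_k = 15/1
…
k=4  a_k=1  p_k/q_k = 110/7
…
k=6  a_k=1  p_k/q_k = 1163/74
…
k=10  a_k=2  p_k/q_k = 61089/3887
k=11  a_k=1  p_k/q_k = 85292/5427
fundamental: x₁=85292, y₁=5427  (since 7274725264 − 247·29452329 = 1)
(85292+5427√247)^2 = 14549450527 + 925759368√247
(85292+5427√247)^3 = 2481903468612476 + 157919736025485√247
(85292+5427√247)^4 = 423373021275241155457 + 26938580249245573872√247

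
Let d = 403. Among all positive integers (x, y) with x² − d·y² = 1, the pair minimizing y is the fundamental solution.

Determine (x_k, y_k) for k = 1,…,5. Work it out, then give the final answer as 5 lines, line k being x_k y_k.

669878 33369
897473069767 44706317964
1202394930058086974 59895557730143415
1610915821914004898868577 80245432842261314788776
2158234137903017152358511160238 107509300122956754498421235241

d=403: √d = [20; 13,2,1,3,1,3,1,2,13,40] (ℓ=10, even), read p_9/q_9
i=0: a=20 ⇒ p=20, q=1
i=1: a=13 ⇒ p=261, q=13
…
i=3: a=1 ⇒ p=803, q=40
i=4: a=3 ⇒ p=2951, q=147
i=5: a=1 ⇒ p=3754, q=187
i=6: a=3 ⇒ p=14213, q=708
…
i=8: a=2 ⇒ p=50147, q=2498
i=9: a=13 ⇒ p=669878, q=33369
→ (669878, 33369).  Check: 669878²=448736534884, 403·33369²=448736534883, difference 1.
(x_2, y_2) = (669878·669878 + 403·33369·33369, 669878·33369 + 33369·669878) = (897473069767, 44706317964)
(x_3, y_3) = (669878·897473069767 + 403·33369·44706317964, 669878·44706317964 + 33369·897473069767) = (1202394930058086974, 59895557730143415)
(x_4, y_4) = (669878·1202394930058086974 + 403·33369·59895557730143415, 669878·59895557730143415 + 33369·1202394930058086974) = (1610915821914004898868577, 80245432842261314788776)
(x_5, y_5) = (669878·1610915821914004898868577 + 403·33369·80245432842261314788776, 669878·80245432842261314788776 + 33369·1610915821914004898868577) = (2158234137903017152358511160238, 107509300122956754498421235241)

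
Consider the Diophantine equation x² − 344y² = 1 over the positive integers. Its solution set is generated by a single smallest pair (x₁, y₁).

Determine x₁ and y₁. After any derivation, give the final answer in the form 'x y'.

10405 561

[18; 1,1,4,1,3,1,4,1,1,36] for √344; ℓ=10 ⇒ convergent index 9
i=0: a=18 ⇒ p=18, q=1
…
i=3: a=4 ⇒ p=167, q=9
…
i=5: a=3 ⇒ p=779, q=42
i=6: a=1 ⇒ p=983, q=53
…
i=8: a=1 ⇒ p=5694, q=307
i=9: a=1 ⇒ p=10405, q=561
(x₁, y₁) = (10405, 561);  10405² − 344·561² = 1 ✓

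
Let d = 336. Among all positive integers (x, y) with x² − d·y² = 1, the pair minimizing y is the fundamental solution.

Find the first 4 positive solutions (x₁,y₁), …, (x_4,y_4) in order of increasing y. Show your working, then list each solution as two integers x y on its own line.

55 3
6049 330
665335 36297
73180801 3992340

[18; 3,36] for √336; ℓ=2 ⇒ convergent index 1
step 0: (18, 1)  from 18·(1,0) + (0,1)
step 1: (55, 3)  from 3·(18,1) + (1,0)
(x₁, y₁) = (55, 3);  55² − 336·3² = 1 ✓
(x_2, y_2) = (55·55 + 336·3·3, 55·3 + 3·55) = (6049, 330)
(x_3, y_3) = (55·6049 + 336·3·330, 55·330 + 3·6049) = (665335, 36297)
(x_4, y_4) = (55·665335 + 336·3·36297, 55·36297 + 3·665335) = (73180801, 3992340)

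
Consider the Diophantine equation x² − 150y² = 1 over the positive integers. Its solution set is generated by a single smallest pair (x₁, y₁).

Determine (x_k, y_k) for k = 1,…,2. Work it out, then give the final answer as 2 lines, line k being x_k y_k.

d=150: √d = [12; 4,24] (ℓ=2, even), read p_1/q_1
i=0: a=12 ⇒ p=12, q=1
i=1: a=4 ⇒ p=49, q=4
→ (49, 4).  Check: 49²=2401, 150·4²=2400, difference 1.
(49+4√150)^2 = 4801 + 392√150

49 4
4801 392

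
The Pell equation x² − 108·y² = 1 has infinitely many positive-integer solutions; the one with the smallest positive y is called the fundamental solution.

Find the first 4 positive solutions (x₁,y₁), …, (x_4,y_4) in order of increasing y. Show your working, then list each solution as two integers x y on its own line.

[10; 2,1,1,4,1,1,2,20] for √108; ℓ=8 ⇒ convergent index 7
a_0=10:  p_0=10·1+0=10,  q_0=10·0+1=1
…
a_2=1:  p_2=1·21+10=31,  q_2=1·2+1=3
a_3=1:  p_3=1·31+21=52,  q_3=1·3+2=5
…
a_6=1:  p_6=1·291+239=530,  q_6=1·28+23=51
a_7=2:  p_7=2·530+291=1351,  q_7=2·51+28=130
→ (1351, 130).  Check: 1351²=1825201, 108·130²=1825200, difference 1.
(x_2, y_2) = (1351·1351 + 108·130·130, 1351·130 + 130·1351) = (3650401, 351260)
(x_3, y_3) = (1351·3650401 + 108·130·351260, 1351·351260 + 130·3650401) = (9863382151, 949104390)
(x_4, y_4) = (1351·9863382151 + 108·130·949104390, 1351·949104390 + 130·9863382151) = (26650854921601, 2564479710520)

1351 130
3650401 351260
9863382151 949104390
26650854921601 2564479710520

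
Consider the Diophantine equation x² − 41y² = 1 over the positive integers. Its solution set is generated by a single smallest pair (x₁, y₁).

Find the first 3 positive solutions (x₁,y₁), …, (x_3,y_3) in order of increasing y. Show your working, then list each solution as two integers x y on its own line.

2049 320
8396801 1311360
34410088449 5373952960

[6; 2,2,12] for √41; ℓ=3 ⇒ convergent index 5
k=0  a_k=6  p_k/q_k = 6/1
…
k=2  a_k=2  p_k/q_k = 32/5
k=3  a_k=12  p_k/q_k = 397/62
k=4  a_k=2  p_k/q_k = 826/129
k=5  a_k=2  p_k/q_k = 2049/320
→ (2049, 320).  Check: 2049²=4198401, 41·320²=4198400, difference 1.
n=2: (2049,320)∘(2049,320) = (2049·2049+41·320·320, 2049·320+320·2049) = (8396801,1311360)
n=3: (8396801,1311360)∘(2049,320) = (2049·8396801+41·320·1311360, 2049·1311360+320·8396801) = (34410088449,5373952960)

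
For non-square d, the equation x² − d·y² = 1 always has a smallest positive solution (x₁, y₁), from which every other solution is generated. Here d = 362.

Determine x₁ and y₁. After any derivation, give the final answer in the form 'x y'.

d=362: √d = [19; 38] (ℓ=1, odd), read p_1/q_1
k=0  a_k=19  p_k/q_k = 19/1
k=1  a_k=38  p_k/q_k = 723/38
fundamental: x₁=723, y₁=38  (since 522729 − 362·1444 = 1)

723 38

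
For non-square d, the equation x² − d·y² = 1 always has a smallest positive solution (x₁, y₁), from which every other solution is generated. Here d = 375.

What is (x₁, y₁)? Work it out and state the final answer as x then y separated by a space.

15124 781

[19; 2,1,2,1,5,1,2,1,2,38] for √375; ℓ=10 ⇒ convergent index 9
a_0=19:  p_0=19·1+0=19,  q_0=19·0+1=1
a_1=2:  p_1=2·19+1=39,  q_1=2·1+0=2
…
a_3=2:  p_3=2·58+39=155,  q_3=2·3+2=8
a_4=1:  p_4=1·155+58=213,  q_4=1·8+3=11
…
a_7=2:  p_7=2·1433+1220=4086,  q_7=2·74+63=211
a_8=1:  p_8=1·4086+1433=5519,  q_8=1·211+74=285
a_9=2:  p_9=2·5519+4086=15124,  q_9=2·285+211=781
(x₁, y₁) = (15124, 781);  15124² − 375·781² = 1 ✓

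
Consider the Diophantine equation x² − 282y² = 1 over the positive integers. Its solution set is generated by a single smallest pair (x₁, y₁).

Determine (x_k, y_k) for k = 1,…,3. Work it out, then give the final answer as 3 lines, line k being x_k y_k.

√282 → a₀=16, period (1,3,1,4,1,3,1,32); ℓ=8 even so k=7
step 0: (16, 1)  from 16·(1,0) + (0,1)
step 1: (17, 1)  from 1·(16,1) + (1,0)
…
step 3: (84, 5)  from 1·(67,4) + (17,1)
step 4: (403, 24)  from 4·(84,5) + (67,4)
step 5: (487, 29)  from 1·(403,24) + (84,5)
step 6: (1864, 111)  from 3·(487,29) + (403,24)
step 7: (2351, 140)  from 1·(1864,111) + (487,29)
→ (2351, 140).  Check: 2351²=5527201, 282·140²=5527200, difference 1.
k=2:  x_2 = 2351·2351+282·140·140 = 11054401,  y_2 = 2351·140+140·2351 = 658280
k=3:  x_3 = 2351·11054401+282·140·658280 = 51977791151,  y_3 = 2351·658280+140·11054401 = 3095232420

2351 140
11054401 658280
51977791151 3095232420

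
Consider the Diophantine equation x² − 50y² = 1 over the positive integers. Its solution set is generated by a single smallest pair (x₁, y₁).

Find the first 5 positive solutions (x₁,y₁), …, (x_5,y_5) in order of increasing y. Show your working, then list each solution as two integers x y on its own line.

99 14
19601 2772
3880899 548842
768398401 108667944
152139002499 21515704070

d=50: √d = [7; 14] (ℓ=1, odd), read p_1/q_1
i=0: a=7 ⇒ p=7, q=1
i=1: a=14 ⇒ p=99, q=14
(x₁, y₁) = (99, 14);  99² − 50·14² = 1 ✓
(99+14√50)^2 = 19601 + 2772√50
(99+14√50)^3 = 3880899 + 548842√50
(99+14√50)^4 = 768398401 + 108667944√50
(99+14√50)^5 = 152139002499 + 21515704070√50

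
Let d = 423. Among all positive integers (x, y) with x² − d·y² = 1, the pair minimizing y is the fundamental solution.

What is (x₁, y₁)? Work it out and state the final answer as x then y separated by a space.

[20; 1,1,3,4,3,1,1,40] for √423; ℓ=8 ⇒ convergent index 7
k=0  a_k=20  p_k/q_k = 20/1
…
k=6  a_k=1  p_k/q_k = 2612/127
k=7  a_k=1  p_k/q_k = 4607/224
(x₁, y₁) = (4607, 224);  4607² − 423·224² = 1 ✓

4607 224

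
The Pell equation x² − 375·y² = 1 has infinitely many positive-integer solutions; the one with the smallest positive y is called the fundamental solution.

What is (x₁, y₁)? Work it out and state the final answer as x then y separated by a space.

√375 = [19; 2,1,2,1,5,1,2,1,2,38, …], period ℓ=10 (even) → k=9
step 0: (19, 1)  from 19·(1,0) + (0,1)
step 1: (39, 2)  from 2·(19,1) + (1,0)
…
step 4: (213, 11)  from 1·(155,8) + (58,3)
…
step 6: (1433, 74)  from 1·(1220,63) + (213,11)
step 7: (4086, 211)  from 2·(1433,74) + (1220,63)
step 8: (5519, 285)  from 1·(4086,211) + (1433,74)
step 9: (15124, 781)  from 2·(5519,285) + (4086,211)
→ (15124, 781).  Check: 15124²=228735376, 375·781²=228735375, difference 1.

15124 781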